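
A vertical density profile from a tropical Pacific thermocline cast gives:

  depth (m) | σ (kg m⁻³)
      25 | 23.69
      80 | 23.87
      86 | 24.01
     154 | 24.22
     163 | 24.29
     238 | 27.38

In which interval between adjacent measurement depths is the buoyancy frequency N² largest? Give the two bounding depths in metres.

Compute the density gradient over each adjacent pair:
  25–80 m: Δρ/Δz = 0.18/55 = 3.3 × 10⁻³ kg m⁻⁴
  80–86 m: Δρ/Δz = 0.14/6 = 0.023 kg m⁻⁴
  86–154 m: Δρ/Δz = 0.21/68 = 3.1 × 10⁻³ kg m⁻⁴
  154–163 m: Δρ/Δz = 0.07/9 = 7.8 × 10⁻³ kg m⁻⁴
  163–238 m: Δρ/Δz = 3.09/75 = 0.041 kg m⁻⁴
The largest gradient is in the 163–238 m interval — the pycnocline.

163–238 m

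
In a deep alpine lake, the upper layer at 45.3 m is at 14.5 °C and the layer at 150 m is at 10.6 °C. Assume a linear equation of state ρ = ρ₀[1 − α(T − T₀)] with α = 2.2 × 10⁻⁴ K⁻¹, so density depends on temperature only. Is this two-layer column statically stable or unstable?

stable

ΔT = 10.6 − 14.5 = -3.9 K, so Δρ/ρ₀ = −αΔT = 8.58 × 10⁻⁴.
Δρ/ρ₀ > 0, so Δρ > 0: deeper water is denser → statically stable.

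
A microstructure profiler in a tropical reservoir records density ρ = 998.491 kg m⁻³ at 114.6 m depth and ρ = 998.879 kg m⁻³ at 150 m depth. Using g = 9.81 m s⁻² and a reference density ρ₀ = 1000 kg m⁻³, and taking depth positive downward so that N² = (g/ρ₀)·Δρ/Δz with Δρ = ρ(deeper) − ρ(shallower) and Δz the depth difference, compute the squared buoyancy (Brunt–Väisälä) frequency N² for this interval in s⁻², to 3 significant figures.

1.08 × 10⁻⁴ s⁻²

Δρ = 998.879 − 998.491 = 0.388 kg m⁻³ over Δz = 150 − 114.6 = 35.4 m.
N² = (9.81/1000) × (0.388/35.4) = 1.0752 × 10⁻⁴ s⁻² ≈ 1.08 × 10⁻⁴ s⁻².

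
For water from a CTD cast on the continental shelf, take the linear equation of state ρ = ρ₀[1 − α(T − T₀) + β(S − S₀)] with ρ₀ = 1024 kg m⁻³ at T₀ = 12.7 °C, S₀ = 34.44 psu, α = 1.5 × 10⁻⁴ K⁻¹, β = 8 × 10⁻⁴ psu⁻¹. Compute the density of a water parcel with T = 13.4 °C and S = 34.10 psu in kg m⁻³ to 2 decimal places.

T − T₀ = +0.7 K, S − S₀ = -0.34 psu.
Bracket = 1 − α·(+0.7) + β·(-0.34) = 1 + (-3.77 × 10⁻⁴) = 0.9996230.
ρ = 1024 × 0.9996230 = 1023.61 kg m⁻³.

1023.61 kg m⁻³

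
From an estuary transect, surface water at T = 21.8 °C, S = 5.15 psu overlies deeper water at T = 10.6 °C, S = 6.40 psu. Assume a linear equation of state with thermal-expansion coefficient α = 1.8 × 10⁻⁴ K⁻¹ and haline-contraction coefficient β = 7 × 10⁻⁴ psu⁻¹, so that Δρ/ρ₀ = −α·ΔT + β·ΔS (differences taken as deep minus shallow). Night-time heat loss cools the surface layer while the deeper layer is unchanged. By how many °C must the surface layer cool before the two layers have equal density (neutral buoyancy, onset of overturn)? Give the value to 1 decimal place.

Neutral buoyancy requires Δρ = 0, i.e. −α(T_deep − T_surf′) + β(S_deep − S_surf) = 0.
T_surf′ = T_deep − (β/α)·ΔS = 10.6 − (7 × 10⁻⁴/1.8 × 10⁻⁴)·(+1.25) = 5.739 °C.
Cooling required: 21.8 − (5.739) = 16.061 °C.

16.1 °C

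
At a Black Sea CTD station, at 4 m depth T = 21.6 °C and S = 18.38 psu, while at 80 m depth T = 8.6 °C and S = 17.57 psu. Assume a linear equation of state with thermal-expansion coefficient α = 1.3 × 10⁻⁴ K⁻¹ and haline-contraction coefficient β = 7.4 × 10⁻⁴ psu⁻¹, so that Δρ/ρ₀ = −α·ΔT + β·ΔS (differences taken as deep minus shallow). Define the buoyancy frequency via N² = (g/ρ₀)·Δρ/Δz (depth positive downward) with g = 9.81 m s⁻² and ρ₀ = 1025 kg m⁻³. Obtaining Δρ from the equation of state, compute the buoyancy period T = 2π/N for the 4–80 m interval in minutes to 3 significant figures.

8.83 min

ΔT = -13.0 K, ΔS = -0.81 psu (deep − shallow).
Δρ/ρ₀ = −αΔT + βΔS = 1.69 × 10⁻³ − 5.994 × 10⁻⁴ = 1.0906 × 10⁻³, so Δρ ≈ 1.118 kg m⁻³.
N² = (g/ρ₀)·Δρ/Δz = g·(Δρ/ρ₀)/Δz = 9.81 × 1.0906 × 10⁻³ / 76 = 1.4077 × 10⁻⁴ s⁻².
N = √(1.4077 × 10⁻⁴) = 0.011865 rad s⁻¹ → T = 2π/N = 529.56 s = 8.8260 min ≈ 8.83 min.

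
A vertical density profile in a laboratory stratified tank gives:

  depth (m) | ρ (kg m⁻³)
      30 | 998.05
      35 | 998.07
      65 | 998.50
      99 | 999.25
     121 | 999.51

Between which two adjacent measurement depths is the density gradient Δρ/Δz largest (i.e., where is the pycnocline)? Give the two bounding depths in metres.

Compute the density gradient over each adjacent pair:
  30–35 m: Δρ/Δz = 0.02/5 = 4.0 × 10⁻³ kg m⁻⁴
  35–65 m: Δρ/Δz = 0.43/30 = 0.014 kg m⁻⁴
  65–99 m: Δρ/Δz = 0.75/34 = 0.022 kg m⁻⁴
  99–121 m: Δρ/Δz = 0.26/22 = 0.012 kg m⁻⁴
The largest gradient is in the 65–99 m interval — the pycnocline.

65–99 m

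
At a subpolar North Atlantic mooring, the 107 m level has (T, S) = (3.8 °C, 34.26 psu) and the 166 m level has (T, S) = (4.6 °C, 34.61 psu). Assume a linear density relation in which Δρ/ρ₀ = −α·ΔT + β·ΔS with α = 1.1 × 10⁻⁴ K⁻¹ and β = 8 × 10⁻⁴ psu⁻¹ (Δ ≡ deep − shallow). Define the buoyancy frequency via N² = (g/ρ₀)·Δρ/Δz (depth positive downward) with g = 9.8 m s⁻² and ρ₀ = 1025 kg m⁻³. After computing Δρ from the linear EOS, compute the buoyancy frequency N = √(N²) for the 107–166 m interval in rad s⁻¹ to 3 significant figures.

5.65 × 10⁻³ rad s⁻¹

ΔT = +0.8 K, ΔS = +0.35 psu (deep − shallow).
Δρ/ρ₀ = −αΔT + βΔS = -8.80 × 10⁻⁵ + 2.80 × 10⁻⁴ = 1.92 × 10⁻⁴, so Δρ ≈ 0.1968 kg m⁻³.
N² = (g/ρ₀)·Δρ/Δz = g·(Δρ/ρ₀)/Δz = 9.8 × 1.92 × 10⁻⁴ / 59 = 3.1892 × 10⁻⁵ s⁻².
N = √(3.1892 × 10⁻⁵) = 5.6473 × 10⁻³ rad s⁻¹ ≈ 5.65 × 10⁻³ rad s⁻¹.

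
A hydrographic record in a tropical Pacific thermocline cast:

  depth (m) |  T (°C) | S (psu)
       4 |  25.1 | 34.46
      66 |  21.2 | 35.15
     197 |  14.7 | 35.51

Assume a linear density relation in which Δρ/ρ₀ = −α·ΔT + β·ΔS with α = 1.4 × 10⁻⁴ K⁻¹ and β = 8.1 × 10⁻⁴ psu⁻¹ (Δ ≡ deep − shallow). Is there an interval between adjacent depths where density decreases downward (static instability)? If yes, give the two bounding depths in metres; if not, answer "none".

Evaluate Δρ/ρ₀ = −αΔT + βΔS across each adjacent pair:
  4–66 m: −αΔT+βΔS = −(1.4 × 10⁻⁴)(-3.9)+(8.1 × 10⁻⁴)(+0.69) = 1.1 × 10⁻³ → stable
  66–197 m: −αΔT+βΔS = −(1.4 × 10⁻⁴)(-6.5)+(8.1 × 10⁻⁴)(+0.36) = 1.2 × 10⁻³ → stable
Every interval has Δρ > 0: the column is stably stratified throughout.

none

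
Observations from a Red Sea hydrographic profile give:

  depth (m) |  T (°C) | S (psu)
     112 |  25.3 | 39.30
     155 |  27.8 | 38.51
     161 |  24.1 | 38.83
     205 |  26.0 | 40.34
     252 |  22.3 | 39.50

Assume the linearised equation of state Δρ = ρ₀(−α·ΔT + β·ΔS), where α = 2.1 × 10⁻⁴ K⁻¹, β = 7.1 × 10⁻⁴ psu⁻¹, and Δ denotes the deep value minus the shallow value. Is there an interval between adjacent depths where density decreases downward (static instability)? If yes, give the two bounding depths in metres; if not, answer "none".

112–155 m

Evaluate Δρ/ρ₀ = −αΔT + βΔS across each adjacent pair:
  112–155 m: −αΔT+βΔS = −(2.1 × 10⁻⁴)(+2.5)+(7.1 × 10⁻⁴)(-0.79) = -1.1 × 10⁻³ → UNSTABLE
  155–161 m: −αΔT+βΔS = −(2.1 × 10⁻⁴)(-3.7)+(7.1 × 10⁻⁴)(+0.32) = 1.0 × 10⁻³ → stable
  161–205 m: −αΔT+βΔS = −(2.1 × 10⁻⁴)(+1.9)+(7.1 × 10⁻⁴)(+1.51) = 6.7 × 10⁻⁴ → stable
  205–252 m: −αΔT+βΔS = −(2.1 × 10⁻⁴)(-3.7)+(7.1 × 10⁻⁴)(-0.84) = 1.8 × 10⁻⁴ → stable
The 112–155 m interval has Δρ < 0: lighter water underlies denser water.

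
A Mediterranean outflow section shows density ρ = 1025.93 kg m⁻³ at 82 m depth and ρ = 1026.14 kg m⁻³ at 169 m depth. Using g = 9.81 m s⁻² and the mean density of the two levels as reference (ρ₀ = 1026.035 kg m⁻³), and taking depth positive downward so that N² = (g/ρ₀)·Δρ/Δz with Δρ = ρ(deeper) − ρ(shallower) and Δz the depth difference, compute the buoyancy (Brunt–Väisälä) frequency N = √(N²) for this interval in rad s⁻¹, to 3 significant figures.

Δρ = 1026.14 − 1025.93 = 0.21 kg m⁻³ over Δz = 169 − 82 = 87 m.
N² = (9.81/1026.035) × (0.21/87) = 2.3078 × 10⁻⁵ s⁻².
N = √(2.3078 × 10⁻⁵) = 4.8040 × 10⁻³ rad s⁻¹ ≈ 4.80 × 10⁻³ rad s⁻¹.

4.80 × 10⁻³ rad s⁻¹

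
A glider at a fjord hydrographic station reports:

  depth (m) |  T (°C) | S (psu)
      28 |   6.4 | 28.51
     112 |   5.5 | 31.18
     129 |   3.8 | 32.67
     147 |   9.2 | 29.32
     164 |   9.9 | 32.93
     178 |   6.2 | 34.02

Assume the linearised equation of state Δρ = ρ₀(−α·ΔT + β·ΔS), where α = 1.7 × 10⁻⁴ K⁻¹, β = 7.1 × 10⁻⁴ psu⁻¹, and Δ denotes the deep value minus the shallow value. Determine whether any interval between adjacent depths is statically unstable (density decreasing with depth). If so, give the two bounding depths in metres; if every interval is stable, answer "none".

Evaluate Δρ/ρ₀ = −αΔT + βΔS across each adjacent pair:
  28–112 m: −αΔT+βΔS = −(1.7 × 10⁻⁴)(-0.9)+(7.1 × 10⁻⁴)(+2.67) = 2.0 × 10⁻³ → stable
  112–129 m: −αΔT+βΔS = −(1.7 × 10⁻⁴)(-1.7)+(7.1 × 10⁻⁴)(+1.49) = 1.3 × 10⁻³ → stable
  129–147 m: −αΔT+βΔS = −(1.7 × 10⁻⁴)(+5.4)+(7.1 × 10⁻⁴)(-3.35) = -3.3 × 10⁻³ → UNSTABLE
  147–164 m: −αΔT+βΔS = −(1.7 × 10⁻⁴)(+0.7)+(7.1 × 10⁻⁴)(+3.61) = 2.4 × 10⁻³ → stable
  164–178 m: −αΔT+βΔS = −(1.7 × 10⁻⁴)(-3.7)+(7.1 × 10⁻⁴)(+1.09) = 1.4 × 10⁻³ → stable
The 129–147 m interval has Δρ < 0: lighter water underlies denser water.

129–147 m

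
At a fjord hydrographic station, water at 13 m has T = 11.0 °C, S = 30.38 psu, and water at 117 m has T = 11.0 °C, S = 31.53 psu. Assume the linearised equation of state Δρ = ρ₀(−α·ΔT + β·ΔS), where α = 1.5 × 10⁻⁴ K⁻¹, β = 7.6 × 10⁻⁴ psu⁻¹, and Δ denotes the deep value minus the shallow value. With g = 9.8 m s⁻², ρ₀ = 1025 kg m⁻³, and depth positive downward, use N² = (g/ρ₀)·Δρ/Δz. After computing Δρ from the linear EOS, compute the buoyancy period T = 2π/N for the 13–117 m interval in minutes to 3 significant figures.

ΔT = +0.0 K, ΔS = +1.15 psu (deep − shallow).
Δρ/ρ₀ = −αΔT + βΔS = 0 + 8.74 × 10⁻⁴ = 8.74 × 10⁻⁴, so Δρ ≈ 0.8959 kg m⁻³.
N² = (g/ρ₀)·Δρ/Δz = g·(Δρ/ρ₀)/Δz = 9.8 × 8.74 × 10⁻⁴ / 104 = 8.2358 × 10⁻⁵ s⁻².
N = √(8.2358 × 10⁻⁵) = 9.0751 × 10⁻³ rad s⁻¹ → T = 2π/N = 692.35 s = 11.539 min ≈ 11.5 min.

11.5 min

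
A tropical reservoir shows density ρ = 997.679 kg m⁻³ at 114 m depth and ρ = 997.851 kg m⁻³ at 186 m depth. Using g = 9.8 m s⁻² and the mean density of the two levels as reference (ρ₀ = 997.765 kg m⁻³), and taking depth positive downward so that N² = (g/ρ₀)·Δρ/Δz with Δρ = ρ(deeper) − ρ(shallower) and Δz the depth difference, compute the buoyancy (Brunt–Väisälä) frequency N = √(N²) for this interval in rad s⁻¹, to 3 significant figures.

Δρ = 997.851 − 997.679 = 0.172 kg m⁻³ over Δz = 186 − 114 = 72 m.
N² = (9.8/997.765) × (0.172/72) = 2.3464 × 10⁻⁵ s⁻².
N = √(2.3464 × 10⁻⁵) = 4.8440 × 10⁻³ rad s⁻¹ ≈ 4.84 × 10⁻³ rad s⁻¹.

4.84 × 10⁻³ rad s⁻¹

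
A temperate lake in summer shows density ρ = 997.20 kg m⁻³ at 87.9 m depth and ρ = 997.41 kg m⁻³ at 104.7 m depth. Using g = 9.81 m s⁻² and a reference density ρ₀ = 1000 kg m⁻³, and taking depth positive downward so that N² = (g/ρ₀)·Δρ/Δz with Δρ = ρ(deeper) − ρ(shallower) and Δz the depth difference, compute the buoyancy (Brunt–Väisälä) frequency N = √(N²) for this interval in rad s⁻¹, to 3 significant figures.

Δρ = 997.41 − 997.20 = 0.21 kg m⁻³ over Δz = 104.7 − 87.9 = 16.8 m.
N² = (9.81/1000) × (0.21/16.8) = 1.2263 × 10⁻⁴ s⁻².
N = √(1.2263 × 10⁻⁴) = 0.011074 rad s⁻¹ ≈ 0.0111 rad s⁻¹.

0.0111 rad s⁻¹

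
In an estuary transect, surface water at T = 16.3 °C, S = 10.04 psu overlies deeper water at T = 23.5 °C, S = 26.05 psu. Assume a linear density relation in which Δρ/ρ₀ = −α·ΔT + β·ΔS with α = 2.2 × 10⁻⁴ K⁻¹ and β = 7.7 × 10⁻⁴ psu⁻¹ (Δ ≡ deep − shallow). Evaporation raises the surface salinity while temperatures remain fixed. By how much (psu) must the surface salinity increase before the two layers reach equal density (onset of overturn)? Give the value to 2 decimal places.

13.95 psu

Neutral buoyancy requires −α(T_deep − T_surf) + β(S_deep − S_surf′) = 0.
S_surf′ = S_deep − (α/β)·ΔT = 26.05 − (2.2 × 10⁻⁴/7.7 × 10⁻⁴)·(+7.2) = 23.9929 psu.
Increase required: 23.9929 − 10.04 = 13.9529 psu.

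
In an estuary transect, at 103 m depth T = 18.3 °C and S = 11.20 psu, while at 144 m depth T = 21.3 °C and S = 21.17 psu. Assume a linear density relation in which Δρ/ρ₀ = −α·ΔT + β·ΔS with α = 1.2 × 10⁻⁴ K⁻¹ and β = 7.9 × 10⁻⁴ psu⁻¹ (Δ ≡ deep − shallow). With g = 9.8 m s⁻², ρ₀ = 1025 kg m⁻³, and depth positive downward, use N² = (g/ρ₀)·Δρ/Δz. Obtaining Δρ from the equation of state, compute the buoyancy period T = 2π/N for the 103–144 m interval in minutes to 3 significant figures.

ΔT = +3.0 K, ΔS = +9.97 psu (deep − shallow).
Δρ/ρ₀ = −αΔT + βΔS = -3.60 × 10⁻⁴ + 7.8763 × 10⁻³ = 7.5163 × 10⁻³, so Δρ ≈ 7.704 kg m⁻³.
N² = (g/ρ₀)·Δρ/Δz = g·(Δρ/ρ₀)/Δz = 9.8 × 7.5163 × 10⁻³ / 41 = 1.7966 × 10⁻³ s⁻².
N = √(1.7966 × 10⁻³) = 0.042386 rad s⁻¹ → T = 2π/N = 148.24 s = 2.4707 min ≈ 2.47 min.

2.47 min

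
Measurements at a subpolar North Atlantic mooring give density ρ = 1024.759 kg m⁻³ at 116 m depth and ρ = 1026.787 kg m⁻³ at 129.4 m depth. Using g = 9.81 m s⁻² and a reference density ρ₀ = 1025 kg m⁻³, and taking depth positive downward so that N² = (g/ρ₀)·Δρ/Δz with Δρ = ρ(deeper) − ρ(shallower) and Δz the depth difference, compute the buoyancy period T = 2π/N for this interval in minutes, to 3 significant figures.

2.75 min

Δρ = 1026.787 − 1024.759 = 2.028 kg m⁻³ over Δz = 129.4 − 116 = 13.4 m.
N² = (9.81/1025) × (2.028/13.4) = 1.4485 × 10⁻³ s⁻².
N = √(1.4485 × 10⁻³) = 0.038059 rad s⁻¹, so T = 2π/N = 165.09 s = 2.7515 min ≈ 2.75 min.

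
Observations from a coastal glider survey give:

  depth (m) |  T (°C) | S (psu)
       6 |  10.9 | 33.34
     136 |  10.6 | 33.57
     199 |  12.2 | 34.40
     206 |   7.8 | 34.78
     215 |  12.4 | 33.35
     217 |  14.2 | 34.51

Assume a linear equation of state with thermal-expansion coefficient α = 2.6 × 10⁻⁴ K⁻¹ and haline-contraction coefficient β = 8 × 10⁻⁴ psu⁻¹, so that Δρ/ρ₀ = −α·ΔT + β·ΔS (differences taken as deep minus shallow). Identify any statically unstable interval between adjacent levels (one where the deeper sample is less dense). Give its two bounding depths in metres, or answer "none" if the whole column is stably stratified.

Evaluate Δρ/ρ₀ = −αΔT + βΔS across each adjacent pair:
  6–136 m: −αΔT+βΔS = −(2.6 × 10⁻⁴)(-0.3)+(8 × 10⁻⁴)(+0.23) = 2.6 × 10⁻⁴ → stable
  136–199 m: −αΔT+βΔS = −(2.6 × 10⁻⁴)(+1.6)+(8 × 10⁻⁴)(+0.83) = 2.5 × 10⁻⁴ → stable
  199–206 m: −αΔT+βΔS = −(2.6 × 10⁻⁴)(-4.4)+(8 × 10⁻⁴)(+0.38) = 1.4 × 10⁻³ → stable
  206–215 m: −αΔT+βΔS = −(2.6 × 10⁻⁴)(+4.6)+(8 × 10⁻⁴)(-1.43) = -2.3 × 10⁻³ → UNSTABLE
  215–217 m: −αΔT+βΔS = −(2.6 × 10⁻⁴)(+1.8)+(8 × 10⁻⁴)(+1.16) = 4.6 × 10⁻⁴ → stable
The 206–215 m interval has Δρ < 0: lighter water underlies denser water.

206–215 m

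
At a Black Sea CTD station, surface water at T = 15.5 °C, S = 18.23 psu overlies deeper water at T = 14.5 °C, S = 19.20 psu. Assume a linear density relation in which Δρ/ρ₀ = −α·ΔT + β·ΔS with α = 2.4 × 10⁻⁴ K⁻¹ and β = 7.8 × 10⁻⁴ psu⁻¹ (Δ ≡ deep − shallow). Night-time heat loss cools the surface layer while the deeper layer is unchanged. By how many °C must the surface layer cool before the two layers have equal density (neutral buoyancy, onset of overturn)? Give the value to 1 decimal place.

4.2 °C

Neutral buoyancy requires Δρ = 0, i.e. −α(T_deep − T_surf′) + β(S_deep − S_surf) = 0.
T_surf′ = T_deep − (β/α)·ΔS = 14.5 − (7.8 × 10⁻⁴/2.4 × 10⁻⁴)·(+0.97) = 11.348 °C.
Cooling required: 15.5 − (11.348) = 4.152 °C.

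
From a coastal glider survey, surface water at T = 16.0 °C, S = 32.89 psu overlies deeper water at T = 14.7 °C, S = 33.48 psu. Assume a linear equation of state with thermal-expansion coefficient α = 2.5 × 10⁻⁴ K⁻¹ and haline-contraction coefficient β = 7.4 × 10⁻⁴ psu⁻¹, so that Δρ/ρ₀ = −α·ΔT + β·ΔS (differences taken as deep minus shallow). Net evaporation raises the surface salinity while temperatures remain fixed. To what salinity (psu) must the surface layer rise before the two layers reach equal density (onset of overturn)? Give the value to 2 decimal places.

33.92 psu

Neutral buoyancy requires −α(T_deep − T_surf) + β(S_deep − S_surf′) = 0.
S_surf′ = S_deep − (α/β)·ΔT = 33.48 − (2.5 × 10⁻⁴/7.4 × 10⁻⁴)·(-1.3) = 33.9192 psu.
Increase required: 33.9192 − 32.89 = 1.0292 psu.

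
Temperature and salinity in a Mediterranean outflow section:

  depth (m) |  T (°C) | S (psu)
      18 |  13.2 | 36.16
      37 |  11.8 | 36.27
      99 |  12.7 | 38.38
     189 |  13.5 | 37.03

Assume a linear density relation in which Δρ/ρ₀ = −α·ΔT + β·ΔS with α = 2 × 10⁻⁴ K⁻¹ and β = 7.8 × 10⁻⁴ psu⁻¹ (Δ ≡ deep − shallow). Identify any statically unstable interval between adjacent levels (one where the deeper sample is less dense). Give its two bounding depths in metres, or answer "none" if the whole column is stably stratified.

Evaluate Δρ/ρ₀ = −αΔT + βΔS across each adjacent pair:
  18–37 m: −αΔT+βΔS = −(2 × 10⁻⁴)(-1.4)+(7.8 × 10⁻⁴)(+0.11) = 3.7 × 10⁻⁴ → stable
  37–99 m: −αΔT+βΔS = −(2 × 10⁻⁴)(+0.9)+(7.8 × 10⁻⁴)(+2.11) = 1.5 × 10⁻³ → stable
  99–189 m: −αΔT+βΔS = −(2 × 10⁻⁴)(+0.8)+(7.8 × 10⁻⁴)(-1.35) = -1.2 × 10⁻³ → UNSTABLE
The 99–189 m interval has Δρ < 0: lighter water underlies denser water.

99–189 m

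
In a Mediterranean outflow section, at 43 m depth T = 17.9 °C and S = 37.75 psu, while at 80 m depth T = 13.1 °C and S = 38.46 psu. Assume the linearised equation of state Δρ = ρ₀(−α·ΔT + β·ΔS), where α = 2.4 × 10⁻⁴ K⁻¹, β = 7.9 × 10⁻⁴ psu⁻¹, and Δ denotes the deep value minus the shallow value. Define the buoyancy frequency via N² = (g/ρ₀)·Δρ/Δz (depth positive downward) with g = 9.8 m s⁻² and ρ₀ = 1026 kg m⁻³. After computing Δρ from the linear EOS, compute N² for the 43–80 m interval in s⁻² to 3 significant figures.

ΔT = -4.8 K, ΔS = +0.71 psu (deep − shallow).
Δρ/ρ₀ = −αΔT + βΔS = 1.152 × 10⁻³ + 5.609 × 10⁻⁴ = 1.7129 × 10⁻³, so Δρ ≈ 1.757 kg m⁻³.
N² = (g/ρ₀)·Δρ/Δz = g·(Δρ/ρ₀)/Δz = 9.8 × 1.7129 × 10⁻³ / 37 = 4.5369 × 10⁻⁴ s⁻² ≈ 4.54 × 10⁻⁴ s⁻².

4.54 × 10⁻⁴ s⁻²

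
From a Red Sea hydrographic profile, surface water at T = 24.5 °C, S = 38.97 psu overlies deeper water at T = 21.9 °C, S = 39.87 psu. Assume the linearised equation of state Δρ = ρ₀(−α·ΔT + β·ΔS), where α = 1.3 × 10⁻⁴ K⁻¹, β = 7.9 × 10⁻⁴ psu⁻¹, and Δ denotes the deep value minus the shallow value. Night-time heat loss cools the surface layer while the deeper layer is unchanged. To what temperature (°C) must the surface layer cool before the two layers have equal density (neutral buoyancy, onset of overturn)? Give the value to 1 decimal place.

Neutral buoyancy requires Δρ = 0, i.e. −α(T_deep − T_surf′) + β(S_deep − S_surf) = 0.
T_surf′ = T_deep − (β/α)·ΔS = 21.9 − (7.9 × 10⁻⁴/1.3 × 10⁻⁴)·(+0.90) = 16.431 °C.
Cooling required: 24.5 − (16.431) = 8.069 °C.

16.4 °C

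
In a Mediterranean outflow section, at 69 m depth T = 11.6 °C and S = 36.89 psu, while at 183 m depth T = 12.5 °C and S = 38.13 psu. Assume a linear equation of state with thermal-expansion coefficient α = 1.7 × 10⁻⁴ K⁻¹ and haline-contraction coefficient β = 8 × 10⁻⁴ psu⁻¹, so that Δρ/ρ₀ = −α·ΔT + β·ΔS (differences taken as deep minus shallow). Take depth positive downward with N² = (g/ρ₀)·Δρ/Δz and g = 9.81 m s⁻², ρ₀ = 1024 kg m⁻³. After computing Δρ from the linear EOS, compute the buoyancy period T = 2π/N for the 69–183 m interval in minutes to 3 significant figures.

12.3 min

ΔT = +0.9 K, ΔS = +1.24 psu (deep − shallow).
Δρ/ρ₀ = −αΔT + βΔS = -1.53 × 10⁻⁴ + 9.92 × 10⁻⁴ = 8.39 × 10⁻⁴, so Δρ ≈ 0.8591 kg m⁻³.
N² = (g/ρ₀)·Δρ/Δz = g·(Δρ/ρ₀)/Δz = 9.81 × 8.39 × 10⁻⁴ / 114 = 7.2198 × 10⁻⁵ s⁻².
N = √(7.2198 × 10⁻⁵) = 8.4969 × 10⁻³ rad s⁻¹ → T = 2π/N = 739.47 s = 12.325 min ≈ 12.3 min.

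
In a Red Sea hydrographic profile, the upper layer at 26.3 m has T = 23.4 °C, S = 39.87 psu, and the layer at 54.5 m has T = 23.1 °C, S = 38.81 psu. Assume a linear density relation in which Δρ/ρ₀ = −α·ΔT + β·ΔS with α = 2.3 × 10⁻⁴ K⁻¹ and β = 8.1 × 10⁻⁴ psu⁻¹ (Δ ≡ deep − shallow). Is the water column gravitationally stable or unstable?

ΔT = 23.1 − 23.4 = -0.3 K and ΔS = 38.81 − 39.87 = -1.06 psu (deep − shallow).
−αΔT = 6.90 × 10⁻⁵; βΔS = -8.586 × 10⁻⁴; sum Δρ/ρ₀ = -7.896 × 10⁻⁴.
Δρ/ρ₀ < 0, so Δρ < 0: deeper water is lighter → statically unstable; the column would overturn.

unstable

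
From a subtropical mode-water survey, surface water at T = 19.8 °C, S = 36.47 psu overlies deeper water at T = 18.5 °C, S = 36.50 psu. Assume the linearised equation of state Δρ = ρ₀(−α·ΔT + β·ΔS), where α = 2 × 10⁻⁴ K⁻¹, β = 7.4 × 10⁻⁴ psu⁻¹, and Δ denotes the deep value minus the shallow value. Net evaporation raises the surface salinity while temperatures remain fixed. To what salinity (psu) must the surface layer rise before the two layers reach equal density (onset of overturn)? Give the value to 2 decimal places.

36.85 psu

Neutral buoyancy requires −α(T_deep − T_surf) + β(S_deep − S_surf′) = 0.
S_surf′ = S_deep − (α/β)·ΔT = 36.50 − (2 × 10⁻⁴/7.4 × 10⁻⁴)·(-1.3) = 36.8514 psu.
Increase required: 36.8514 − 36.47 = 0.3814 psu.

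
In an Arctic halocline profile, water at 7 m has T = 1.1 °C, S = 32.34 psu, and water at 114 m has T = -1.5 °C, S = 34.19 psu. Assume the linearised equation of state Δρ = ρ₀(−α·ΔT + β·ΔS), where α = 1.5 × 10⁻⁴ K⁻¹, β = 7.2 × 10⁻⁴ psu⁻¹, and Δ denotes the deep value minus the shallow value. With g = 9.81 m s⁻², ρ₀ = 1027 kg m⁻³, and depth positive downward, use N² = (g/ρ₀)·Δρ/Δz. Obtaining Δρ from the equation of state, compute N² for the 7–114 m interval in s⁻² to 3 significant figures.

ΔT = -2.6 K, ΔS = +1.85 psu (deep − shallow).
Δρ/ρ₀ = −αΔT + βΔS = 3.90 × 10⁻⁴ + 1.332 × 10⁻³ = 1.722 × 10⁻³, so Δρ ≈ 1.768 kg m⁻³.
N² = (g/ρ₀)·Δρ/Δz = g·(Δρ/ρ₀)/Δz = 9.81 × 1.722 × 10⁻³ / 107 = 1.5788 × 10⁻⁴ s⁻² ≈ 1.58 × 10⁻⁴ s⁻².

1.58 × 10⁻⁴ s⁻²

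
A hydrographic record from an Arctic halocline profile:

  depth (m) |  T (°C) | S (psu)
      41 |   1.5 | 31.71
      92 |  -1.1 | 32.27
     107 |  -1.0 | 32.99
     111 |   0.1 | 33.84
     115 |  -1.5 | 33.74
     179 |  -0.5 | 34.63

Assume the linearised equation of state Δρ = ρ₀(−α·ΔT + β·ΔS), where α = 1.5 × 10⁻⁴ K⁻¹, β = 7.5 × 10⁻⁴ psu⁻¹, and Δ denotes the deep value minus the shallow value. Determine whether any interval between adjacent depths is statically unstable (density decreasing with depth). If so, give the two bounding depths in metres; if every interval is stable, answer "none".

none

Evaluate Δρ/ρ₀ = −αΔT + βΔS across each adjacent pair:
  41–92 m: −αΔT+βΔS = −(1.5 × 10⁻⁴)(-2.6)+(7.5 × 10⁻⁴)(+0.56) = 8.1 × 10⁻⁴ → stable
  92–107 m: −αΔT+βΔS = −(1.5 × 10⁻⁴)(+0.1)+(7.5 × 10⁻⁴)(+0.72) = 5.2 × 10⁻⁴ → stable
  107–111 m: −αΔT+βΔS = −(1.5 × 10⁻⁴)(+1.1)+(7.5 × 10⁻⁴)(+0.85) = 4.7 × 10⁻⁴ → stable
  111–115 m: −αΔT+βΔS = −(1.5 × 10⁻⁴)(-1.6)+(7.5 × 10⁻⁴)(-0.10) = 1.6 × 10⁻⁴ → stable
  115–179 m: −αΔT+βΔS = −(1.5 × 10⁻⁴)(+1.0)+(7.5 × 10⁻⁴)(+0.89) = 5.2 × 10⁻⁴ → stable
Every interval has Δρ > 0: the column is stably stratified throughout.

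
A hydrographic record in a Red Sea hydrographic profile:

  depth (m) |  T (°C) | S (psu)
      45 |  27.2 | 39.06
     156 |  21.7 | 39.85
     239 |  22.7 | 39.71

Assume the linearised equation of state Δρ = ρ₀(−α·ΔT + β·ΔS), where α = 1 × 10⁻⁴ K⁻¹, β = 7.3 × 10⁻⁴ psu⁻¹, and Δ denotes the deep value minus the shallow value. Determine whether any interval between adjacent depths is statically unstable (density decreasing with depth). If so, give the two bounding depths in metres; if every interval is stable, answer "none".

156–239 m

Evaluate Δρ/ρ₀ = −αΔT + βΔS across each adjacent pair:
  45–156 m: −αΔT+βΔS = −(1 × 10⁻⁴)(-5.5)+(7.3 × 10⁻⁴)(+0.79) = 1.1 × 10⁻³ → stable
  156–239 m: −αΔT+βΔS = −(1 × 10⁻⁴)(+1.0)+(7.3 × 10⁻⁴)(-0.14) = -2.0 × 10⁻⁴ → UNSTABLE
The 156–239 m interval has Δρ < 0: lighter water underlies denser water.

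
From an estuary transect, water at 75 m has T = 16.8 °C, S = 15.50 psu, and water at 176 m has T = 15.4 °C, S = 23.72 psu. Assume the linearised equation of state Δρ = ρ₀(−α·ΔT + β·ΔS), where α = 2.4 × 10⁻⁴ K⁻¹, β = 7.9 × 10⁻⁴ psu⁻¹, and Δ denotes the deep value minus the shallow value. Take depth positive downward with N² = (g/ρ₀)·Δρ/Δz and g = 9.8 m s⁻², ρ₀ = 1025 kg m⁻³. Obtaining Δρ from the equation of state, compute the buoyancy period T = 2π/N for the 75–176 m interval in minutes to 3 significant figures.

4.07 min

ΔT = -1.4 K, ΔS = +8.22 psu (deep − shallow).
Δρ/ρ₀ = −αΔT + βΔS = 3.36 × 10⁻⁴ + 6.4938 × 10⁻³ = 6.8298 × 10⁻³, so Δρ ≈ 7.001 kg m⁻³.
N² = (g/ρ₀)·Δρ/Δz = g·(Δρ/ρ₀)/Δz = 9.8 × 6.8298 × 10⁻³ / 101 = 6.6269 × 10⁻⁴ s⁻².
N = √(6.6269 × 10⁻⁴) = 0.025743 rad s⁻¹ → T = 2π/N = 244.07 s = 4.0678 min ≈ 4.07 min.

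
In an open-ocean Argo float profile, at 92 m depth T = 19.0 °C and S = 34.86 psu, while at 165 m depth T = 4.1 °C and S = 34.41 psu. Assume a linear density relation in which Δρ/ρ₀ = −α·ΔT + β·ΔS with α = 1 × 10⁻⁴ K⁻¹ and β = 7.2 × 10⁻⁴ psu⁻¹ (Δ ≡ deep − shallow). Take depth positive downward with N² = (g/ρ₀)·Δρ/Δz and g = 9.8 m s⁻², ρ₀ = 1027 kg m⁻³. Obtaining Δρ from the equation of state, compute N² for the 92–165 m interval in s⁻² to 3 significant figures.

1.57 × 10⁻⁴ s⁻²

ΔT = -14.9 K, ΔS = -0.45 psu (deep − shallow).
Δρ/ρ₀ = −αΔT + βΔS = 1.49 × 10⁻³ − 3.24 × 10⁻⁴ = 1.166 × 10⁻³, so Δρ ≈ 1.197 kg m⁻³.
N² = (g/ρ₀)·Δρ/Δz = g·(Δρ/ρ₀)/Δz = 9.8 × 1.166 × 10⁻³ / 73 = 1.5653 × 10⁻⁴ s⁻² ≈ 1.57 × 10⁻⁴ s⁻².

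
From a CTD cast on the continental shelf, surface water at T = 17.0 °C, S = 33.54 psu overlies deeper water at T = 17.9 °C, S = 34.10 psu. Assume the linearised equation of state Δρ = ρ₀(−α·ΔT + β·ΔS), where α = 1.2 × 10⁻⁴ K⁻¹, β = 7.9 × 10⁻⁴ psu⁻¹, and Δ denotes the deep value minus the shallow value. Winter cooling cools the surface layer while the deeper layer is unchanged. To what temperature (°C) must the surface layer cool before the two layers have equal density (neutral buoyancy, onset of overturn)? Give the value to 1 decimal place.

14.2 °C

Neutral buoyancy requires Δρ = 0, i.e. −α(T_deep − T_surf′) + β(S_deep − S_surf) = 0.
T_surf′ = T_deep − (β/α)·ΔS = 17.9 − (7.9 × 10⁻⁴/1.2 × 10⁻⁴)·(+0.56) = 14.213 °C.
Cooling required: 17.0 − (14.213) = 2.787 °C.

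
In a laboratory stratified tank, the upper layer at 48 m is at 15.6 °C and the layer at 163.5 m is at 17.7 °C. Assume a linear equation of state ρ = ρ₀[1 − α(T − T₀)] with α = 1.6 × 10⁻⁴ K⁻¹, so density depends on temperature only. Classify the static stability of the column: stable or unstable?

ΔT = 17.7 − 15.6 = +2.1 K, so Δρ/ρ₀ = −αΔT = -3.36 × 10⁻⁴.
Δρ/ρ₀ < 0, so Δρ < 0: deeper water is lighter → statically unstable; the column would overturn.

unstable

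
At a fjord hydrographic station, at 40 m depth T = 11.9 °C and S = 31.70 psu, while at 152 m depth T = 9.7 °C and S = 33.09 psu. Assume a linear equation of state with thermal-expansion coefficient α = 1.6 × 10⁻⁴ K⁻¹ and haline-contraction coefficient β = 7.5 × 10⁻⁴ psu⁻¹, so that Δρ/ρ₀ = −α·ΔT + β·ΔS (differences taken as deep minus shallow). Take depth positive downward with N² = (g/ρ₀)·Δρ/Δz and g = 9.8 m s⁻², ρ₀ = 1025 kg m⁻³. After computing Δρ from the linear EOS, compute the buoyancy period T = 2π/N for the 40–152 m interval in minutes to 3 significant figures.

ΔT = -2.2 K, ΔS = +1.39 psu (deep − shallow).
Δρ/ρ₀ = −αΔT + βΔS = 3.52 × 10⁻⁴ + 1.0425 × 10⁻³ = 1.3945 × 10⁻³, so Δρ ≈ 1.429 kg m⁻³.
N² = (g/ρ₀)·Δρ/Δz = g·(Δρ/ρ₀)/Δz = 9.8 × 1.3945 × 10⁻³ / 112 = 1.2202 × 10⁻⁴ s⁻².
N = √(1.2202 × 10⁻⁴) = 0.011046 rad s⁻¹ → T = 2π/N = 568.82 s = 9.4803 min ≈ 9.48 min.

9.48 min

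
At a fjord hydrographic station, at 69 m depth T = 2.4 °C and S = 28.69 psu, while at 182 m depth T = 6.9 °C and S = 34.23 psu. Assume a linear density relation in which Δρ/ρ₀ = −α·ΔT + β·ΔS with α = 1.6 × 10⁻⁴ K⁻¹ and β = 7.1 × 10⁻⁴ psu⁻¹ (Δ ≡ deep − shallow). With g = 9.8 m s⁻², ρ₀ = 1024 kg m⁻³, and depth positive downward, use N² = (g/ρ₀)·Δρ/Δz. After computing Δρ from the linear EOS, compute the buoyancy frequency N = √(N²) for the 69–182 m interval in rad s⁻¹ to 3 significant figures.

0.0167 rad s⁻¹

ΔT = +4.5 K, ΔS = +5.54 psu (deep − shallow).
Δρ/ρ₀ = −αΔT + βΔS = -7.20 × 10⁻⁴ + 3.9334 × 10⁻³ = 3.2134 × 10⁻³, so Δρ ≈ 3.291 kg m⁻³.
N² = (g/ρ₀)·Δρ/Δz = g·(Δρ/ρ₀)/Δz = 9.8 × 3.2134 × 10⁻³ / 113 = 2.7868 × 10⁻⁴ s⁻².
N = √(2.7868 × 10⁻⁴) = 0.016694 rad s⁻¹ ≈ 0.0167 rad s⁻¹.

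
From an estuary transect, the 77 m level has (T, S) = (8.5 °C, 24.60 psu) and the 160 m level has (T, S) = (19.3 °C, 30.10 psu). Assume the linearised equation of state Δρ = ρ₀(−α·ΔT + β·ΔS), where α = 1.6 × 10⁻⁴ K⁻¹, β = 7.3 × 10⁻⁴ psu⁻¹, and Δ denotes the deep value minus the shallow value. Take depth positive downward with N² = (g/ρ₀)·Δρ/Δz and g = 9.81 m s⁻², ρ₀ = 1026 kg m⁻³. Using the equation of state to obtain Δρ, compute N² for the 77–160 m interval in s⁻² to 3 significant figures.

2.70 × 10⁻⁴ s⁻²

ΔT = +10.8 K, ΔS = +5.50 psu (deep − shallow).
Δρ/ρ₀ = −αΔT + βΔS = -1.728 × 10⁻³ + 4.015 × 10⁻³ = 2.287 × 10⁻³, so Δρ ≈ 2.346 kg m⁻³.
N² = (g/ρ₀)·Δρ/Δz = g·(Δρ/ρ₀)/Δz = 9.81 × 2.287 × 10⁻³ / 83 = 2.7031 × 10⁻⁴ s⁻² ≈ 2.70 × 10⁻⁴ s⁻².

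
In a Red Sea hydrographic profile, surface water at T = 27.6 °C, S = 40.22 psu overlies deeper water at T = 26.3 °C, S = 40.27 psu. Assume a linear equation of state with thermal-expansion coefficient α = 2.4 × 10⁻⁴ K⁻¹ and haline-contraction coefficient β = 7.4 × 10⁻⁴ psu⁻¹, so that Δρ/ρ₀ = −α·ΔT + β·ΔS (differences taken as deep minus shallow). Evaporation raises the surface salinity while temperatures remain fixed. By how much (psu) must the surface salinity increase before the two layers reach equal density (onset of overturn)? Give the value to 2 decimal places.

0.47 psu

Neutral buoyancy requires −α(T_deep − T_surf) + β(S_deep − S_surf′) = 0.
S_surf′ = S_deep − (α/β)·ΔT = 40.27 − (2.4 × 10⁻⁴/7.4 × 10⁻⁴)·(-1.3) = 40.6916 psu.
Increase required: 40.6916 − 40.22 = 0.4716 psu.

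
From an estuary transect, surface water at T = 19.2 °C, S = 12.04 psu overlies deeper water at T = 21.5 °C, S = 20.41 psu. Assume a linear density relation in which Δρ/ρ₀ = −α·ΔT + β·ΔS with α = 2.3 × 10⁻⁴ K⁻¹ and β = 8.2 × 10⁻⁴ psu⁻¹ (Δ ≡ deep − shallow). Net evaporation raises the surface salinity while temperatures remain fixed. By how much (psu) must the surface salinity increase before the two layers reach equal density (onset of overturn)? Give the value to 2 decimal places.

Neutral buoyancy requires −α(T_deep − T_surf) + β(S_deep − S_surf′) = 0.
S_surf′ = S_deep − (α/β)·ΔT = 20.41 − (2.3 × 10⁻⁴/8.2 × 10⁻⁴)·(+2.3) = 19.7649 psu.
Increase required: 19.7649 − 12.04 = 7.7249 psu.

7.72 psu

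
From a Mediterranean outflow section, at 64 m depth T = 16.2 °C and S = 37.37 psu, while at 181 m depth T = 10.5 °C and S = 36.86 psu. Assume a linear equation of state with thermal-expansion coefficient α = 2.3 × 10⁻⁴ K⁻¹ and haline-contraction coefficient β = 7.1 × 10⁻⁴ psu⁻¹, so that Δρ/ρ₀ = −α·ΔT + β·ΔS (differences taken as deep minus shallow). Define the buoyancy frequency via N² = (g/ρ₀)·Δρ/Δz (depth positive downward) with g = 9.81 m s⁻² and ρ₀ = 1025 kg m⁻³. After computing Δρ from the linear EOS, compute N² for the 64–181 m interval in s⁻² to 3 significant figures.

7.96 × 10⁻⁵ s⁻²

ΔT = -5.7 K, ΔS = -0.51 psu (deep − shallow).
Δρ/ρ₀ = −αΔT + βΔS = 1.311 × 10⁻³ − 3.621 × 10⁻⁴ = 9.489 × 10⁻⁴, so Δρ ≈ 0.9726 kg m⁻³.
N² = (g/ρ₀)·Δρ/Δz = g·(Δρ/ρ₀)/Δz = 9.81 × 9.489 × 10⁻⁴ / 117 = 7.9562 × 10⁻⁵ s⁻² ≈ 7.96 × 10⁻⁵ s⁻².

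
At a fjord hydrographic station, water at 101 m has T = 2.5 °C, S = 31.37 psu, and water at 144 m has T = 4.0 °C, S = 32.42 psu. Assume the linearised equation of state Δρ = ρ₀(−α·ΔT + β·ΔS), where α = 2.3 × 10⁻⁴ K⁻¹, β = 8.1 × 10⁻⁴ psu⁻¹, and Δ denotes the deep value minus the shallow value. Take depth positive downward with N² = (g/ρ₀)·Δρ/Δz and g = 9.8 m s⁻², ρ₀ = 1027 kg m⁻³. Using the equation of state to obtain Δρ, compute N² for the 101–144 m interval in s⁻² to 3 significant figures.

1.15 × 10⁻⁴ s⁻²

ΔT = +1.5 K, ΔS = +1.05 psu (deep − shallow).
Δρ/ρ₀ = −αΔT + βΔS = -3.45 × 10⁻⁴ + 8.505 × 10⁻⁴ = 5.055 × 10⁻⁴, so Δρ ≈ 0.5191 kg m⁻³.
N² = (g/ρ₀)·Δρ/Δz = g·(Δρ/ρ₀)/Δz = 9.8 × 5.055 × 10⁻⁴ / 43 = 1.1521 × 10⁻⁴ s⁻² ≈ 1.15 × 10⁻⁴ s⁻².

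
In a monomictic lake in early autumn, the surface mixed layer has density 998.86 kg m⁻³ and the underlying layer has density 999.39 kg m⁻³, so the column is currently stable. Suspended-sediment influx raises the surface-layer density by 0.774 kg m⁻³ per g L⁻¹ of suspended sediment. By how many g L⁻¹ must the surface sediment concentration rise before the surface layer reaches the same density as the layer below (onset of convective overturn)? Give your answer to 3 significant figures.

0.685 g L⁻¹

Density deficit of the surface layer: 999.39 − 998.86 = 0.53 kg m⁻³.
Required change = 0.53 / 0.774 = 0.685 g L⁻¹.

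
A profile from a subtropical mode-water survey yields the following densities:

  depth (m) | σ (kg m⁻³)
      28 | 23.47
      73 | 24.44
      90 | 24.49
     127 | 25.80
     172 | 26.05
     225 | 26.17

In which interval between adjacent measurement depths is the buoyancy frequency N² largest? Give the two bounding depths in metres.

Compute the density gradient over each adjacent pair:
  28–73 m: Δρ/Δz = 0.97/45 = 0.022 kg m⁻⁴
  73–90 m: Δρ/Δz = 0.05/17 = 2.9 × 10⁻³ kg m⁻⁴
  90–127 m: Δρ/Δz = 1.31/37 = 0.035 kg m⁻⁴
  127–172 m: Δρ/Δz = 0.25/45 = 5.6 × 10⁻³ kg m⁻⁴
  172–225 m: Δρ/Δz = 0.12/53 = 2.3 × 10⁻³ kg m⁻⁴
The largest gradient is in the 90–127 m interval — the pycnocline.

90–127 m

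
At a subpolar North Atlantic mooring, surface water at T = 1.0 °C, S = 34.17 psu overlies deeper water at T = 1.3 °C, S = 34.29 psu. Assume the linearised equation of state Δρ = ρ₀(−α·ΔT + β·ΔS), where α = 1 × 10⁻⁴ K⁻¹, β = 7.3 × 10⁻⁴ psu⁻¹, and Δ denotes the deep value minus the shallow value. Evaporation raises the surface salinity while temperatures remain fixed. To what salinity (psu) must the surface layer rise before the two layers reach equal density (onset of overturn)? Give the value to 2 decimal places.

34.25 psu

Neutral buoyancy requires −α(T_deep − T_surf) + β(S_deep − S_surf′) = 0.
S_surf′ = S_deep − (α/β)·ΔT = 34.29 − (1 × 10⁻⁴/7.3 × 10⁻⁴)·(+0.3) = 34.2489 psu.
Increase required: 34.2489 − 34.17 = 0.0789 psu.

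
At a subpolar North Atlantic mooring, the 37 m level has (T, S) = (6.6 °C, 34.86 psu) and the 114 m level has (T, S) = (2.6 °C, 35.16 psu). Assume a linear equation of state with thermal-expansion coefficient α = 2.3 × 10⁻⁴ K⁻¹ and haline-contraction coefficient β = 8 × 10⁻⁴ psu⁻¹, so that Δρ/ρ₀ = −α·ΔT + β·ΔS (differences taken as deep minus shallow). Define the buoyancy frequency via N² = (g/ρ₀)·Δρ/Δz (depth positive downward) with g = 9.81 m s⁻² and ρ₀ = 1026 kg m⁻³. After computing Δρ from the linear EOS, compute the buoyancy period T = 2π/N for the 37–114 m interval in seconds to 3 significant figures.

517 s

ΔT = -4.0 K, ΔS = +0.30 psu (deep − shallow).
Δρ/ρ₀ = −αΔT + βΔS = 9.20 × 10⁻⁴ + 2.40 × 10⁻⁴ = 1.16 × 10⁻³, so Δρ ≈ 1.190 kg m⁻³.
N² = (g/ρ₀)·Δρ/Δz = g·(Δρ/ρ₀)/Δz = 9.81 × 1.16 × 10⁻³ / 77 = 1.4779 × 10⁻⁴ s⁻².
N = √(1.4779 × 10⁻⁴) = 0.012157 rad s⁻¹ → T = 2π/N = 516.84 s ≈ 517 s.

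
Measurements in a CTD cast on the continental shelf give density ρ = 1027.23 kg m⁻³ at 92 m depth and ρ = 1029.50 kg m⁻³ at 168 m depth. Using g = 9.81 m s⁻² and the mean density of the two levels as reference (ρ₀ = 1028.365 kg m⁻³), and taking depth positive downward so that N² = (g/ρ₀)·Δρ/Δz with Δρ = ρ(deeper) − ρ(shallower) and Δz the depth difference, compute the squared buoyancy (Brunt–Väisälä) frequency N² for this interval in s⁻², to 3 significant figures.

Δρ = 1029.50 − 1027.23 = 2.27 kg m⁻³ over Δz = 168 − 92 = 76 m.
N² = (9.81/1028.365) × (2.27/76) = 2.8493 × 10⁻⁴ s⁻² ≈ 2.85 × 10⁻⁴ s⁻².

2.85 × 10⁻⁴ s⁻²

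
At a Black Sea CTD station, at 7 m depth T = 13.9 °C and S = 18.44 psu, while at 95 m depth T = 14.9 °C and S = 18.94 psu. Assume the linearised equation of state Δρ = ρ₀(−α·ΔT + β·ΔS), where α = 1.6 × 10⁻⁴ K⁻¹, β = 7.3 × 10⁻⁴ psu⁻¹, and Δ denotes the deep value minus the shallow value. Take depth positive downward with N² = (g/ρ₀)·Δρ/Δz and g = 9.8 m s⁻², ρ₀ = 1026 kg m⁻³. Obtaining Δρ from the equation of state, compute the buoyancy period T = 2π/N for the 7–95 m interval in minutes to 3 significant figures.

ΔT = +1.0 K, ΔS = +0.50 psu (deep − shallow).
Δρ/ρ₀ = −αΔT + βΔS = -1.60 × 10⁻⁴ + 3.65 × 10⁻⁴ = 2.05 × 10⁻⁴, so Δρ ≈ 0.2103 kg m⁻³.
N² = (g/ρ₀)·Δρ/Δz = g·(Δρ/ρ₀)/Δz = 9.8 × 2.05 × 10⁻⁴ / 88 = 2.2830 × 10⁻⁵ s⁻².
N = √(2.2830 × 10⁻⁵) = 4.7781 × 10⁻³ rad s⁻¹ → T = 2π/N = 1.3150 × 10³ s = 21.917 min ≈ 21.9 min.

21.9 min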